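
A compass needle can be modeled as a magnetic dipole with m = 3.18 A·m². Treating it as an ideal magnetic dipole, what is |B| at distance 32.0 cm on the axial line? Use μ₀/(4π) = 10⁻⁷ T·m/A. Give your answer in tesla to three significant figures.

B ≈ 1.94×10⁻⁵ T

On axis B = (μ₀/4π)·2m/r³.
B = 2·(10⁻⁷)·(3.18) / (0.320)³ = 1.941×10⁻⁵ T.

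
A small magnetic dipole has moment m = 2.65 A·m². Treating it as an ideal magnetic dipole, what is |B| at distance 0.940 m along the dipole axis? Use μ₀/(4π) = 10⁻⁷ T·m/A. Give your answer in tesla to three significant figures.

On axis B = (μ₀/4π)·2m/r³.
B = 2·(10⁻⁷)·(2.65) / (0.940)³ = 6.381×10⁻⁷ T.

B ≈ 6.38×10⁻⁷ T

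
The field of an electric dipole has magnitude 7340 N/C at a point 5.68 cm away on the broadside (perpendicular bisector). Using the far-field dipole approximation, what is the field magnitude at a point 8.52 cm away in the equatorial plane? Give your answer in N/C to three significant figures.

Dipole fields scale as 1/r³ in the far field; the geometry is the same at both points.
E₂ = E₁ · (r₁/r₂)³ = 7340 · (5.68/8.52)³.
(r₁/r₂)³ = (0.6667)³ = 0.2963.
E₂ ≈ 2175 N/C.

E ≈ 2170 N/C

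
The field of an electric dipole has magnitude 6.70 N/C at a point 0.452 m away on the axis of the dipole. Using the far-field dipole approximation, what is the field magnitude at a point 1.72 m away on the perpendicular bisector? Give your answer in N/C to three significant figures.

Dipole fields scale as 1/r³ in the far field.
The axial field is twice the equatorial field at the same r, so the geometry factor is 1/2.
E₂ = E₁ · (1/2) · (r₁/r₂)³ = 6.70 · 0.5 · (0.452/1.72)³.
(r₁/r₂)³ = (0.2628)³ = 0.01815.
E₂ ≈ 0.06080 N/C.

E ≈ 0.0608 N/C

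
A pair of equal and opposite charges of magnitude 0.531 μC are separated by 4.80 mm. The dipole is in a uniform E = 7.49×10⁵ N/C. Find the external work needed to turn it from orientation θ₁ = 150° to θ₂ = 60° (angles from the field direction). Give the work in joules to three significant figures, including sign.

W ≈ -0.00261 J

Dipole moment p = qd = (5.31×10⁻⁷ C)(0.00480 m) = 2.549×10⁻⁹ C·m.
W_ext = ΔU = U(θ₂) − U(θ₁) = −pE cosθ₂ − (−pE cosθ₁) = pE(cosθ₁ − cosθ₂).
W = (2.549×10⁻⁹)(7.49×10⁵)·(cos150° − cos60°) = (0.001909)·(-1.3660) = -0.002608 J.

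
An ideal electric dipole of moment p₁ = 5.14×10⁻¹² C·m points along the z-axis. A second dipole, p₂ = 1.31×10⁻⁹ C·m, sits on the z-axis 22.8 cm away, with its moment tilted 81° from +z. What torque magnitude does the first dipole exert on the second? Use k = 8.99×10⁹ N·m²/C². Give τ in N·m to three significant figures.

τ ≈ 1.01×10⁻⁸ N·m

The second dipole sits on the axis of the first, so the field there is axial: E₁ = 2kp₁/r³ along +z.
E₁ = 2(8.99×10⁹)(5.14×10⁻¹²)/(0.228)³ = 7.797 N/C.
Torque on the second dipole: τ = p₂ E₁ sinθ.
τ = (1.31×10⁻⁹)(7.797)·sin81° = 1.009×10⁻⁸ N·m.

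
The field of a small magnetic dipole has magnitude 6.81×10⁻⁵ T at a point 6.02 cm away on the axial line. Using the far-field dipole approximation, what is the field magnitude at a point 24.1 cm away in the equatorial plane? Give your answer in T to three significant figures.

B ≈ 5.31×10⁻⁷ T

Dipole fields scale as 1/r³ in the far field.
The axial field is twice the equatorial field at the same r, so the geometry factor is 1/2.
B₂ = B₁ · (1/2) · (r₁/r₂)³ = 6.81×10⁻⁵ · 0.5 · (6.02/24.1)³.
(r₁/r₂)³ = (0.2498)³ = 0.01559.
B₂ ≈ 5.307×10⁻⁷ T.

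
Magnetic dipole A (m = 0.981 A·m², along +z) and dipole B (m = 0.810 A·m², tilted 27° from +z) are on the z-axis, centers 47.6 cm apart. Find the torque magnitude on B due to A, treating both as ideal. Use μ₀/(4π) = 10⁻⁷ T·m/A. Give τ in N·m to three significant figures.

Dipole B is on the axis of dipole A, so B₁ there is axial: B₁ = (μ₀/4π)·2m₁/r³ along +z.
B₁ = 2(10⁻⁷)(0.981)/(0.476)³ = 1.819×10⁻⁶ T.
τ = m₂ B₁ sinθ.
τ = (0.810)(1.819×10⁻⁶)·sin27° = 6.690×10⁻⁷ N·m.

τ ≈ 6.69×10⁻⁷ N·m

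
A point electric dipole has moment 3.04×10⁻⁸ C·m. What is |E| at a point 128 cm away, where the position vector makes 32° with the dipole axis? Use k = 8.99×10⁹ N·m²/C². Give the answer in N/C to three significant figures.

E ≈ 232 N/C

At angle θ the dipole field magnitude is E = (kp/r³)·√(1 + 3cos²θ).
kp/r³ = (8.99×10⁹)(3.04×10⁻⁸) / (1.28)³ = 130.3 N/C.
√(1 + 3cos²32°) = √(1 + 3·0.7192) = √3.1576 ≈ 1.7770.
E ≈ 130.3 × 1.777 = 231.6 N/C.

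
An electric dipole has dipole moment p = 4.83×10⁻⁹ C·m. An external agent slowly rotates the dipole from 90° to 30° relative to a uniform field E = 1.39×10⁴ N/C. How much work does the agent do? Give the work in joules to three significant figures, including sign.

W_ext = ΔU = U(θ₂) − U(θ₁) = −pE cosθ₂ − (−pE cosθ₁) = pE(cosθ₁ − cosθ₂).
W = (4.83×10⁻⁹)(1.39×10⁴)·(cos90° − cos30°) = (6.714×10⁻⁵)·(-0.8660) = -5.814×10⁻⁵ J.

W ≈ -5.81×10⁻⁵ J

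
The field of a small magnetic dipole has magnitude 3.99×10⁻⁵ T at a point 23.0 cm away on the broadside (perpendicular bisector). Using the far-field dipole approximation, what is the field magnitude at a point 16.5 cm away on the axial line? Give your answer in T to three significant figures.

Dipole fields scale as 1/r³ in the far field.
The axial field is twice the equatorial field at the same r, so the geometry factor is 2/1.
B₂ = B₁ · (2/1) · (r₁/r₂)³ = 3.99×10⁻⁵ · 2 · (23.0/16.5)³.
(r₁/r₂)³ = (1.394)³ = 2.709.
B₂ ≈ 2.161×10⁻⁴ T.

B ≈ 2.16×10⁻⁴ T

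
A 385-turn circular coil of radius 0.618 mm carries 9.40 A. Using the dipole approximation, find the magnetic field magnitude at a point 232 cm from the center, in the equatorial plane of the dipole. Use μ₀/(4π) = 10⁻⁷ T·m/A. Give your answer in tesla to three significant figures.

m = NIA = NIπa² = 385·(9.40)·π·(6.18×10⁻⁴)² = 0.004342 A·m².
In the equatorial plane B = (μ₀/4π)·m/r³ (half the axial value).
B = (10⁻⁷)·(0.004342) / (2.32)³ = 3.477×10⁻¹¹ T.

B ≈ 3.48×10⁻¹¹ T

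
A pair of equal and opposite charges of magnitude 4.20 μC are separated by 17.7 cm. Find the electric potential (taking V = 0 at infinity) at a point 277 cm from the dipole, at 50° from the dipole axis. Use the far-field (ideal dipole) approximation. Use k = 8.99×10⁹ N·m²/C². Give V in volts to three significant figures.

Dipole moment p = qd = (4.20×10⁻⁶ C)(0.177 m) = 7.434×10⁻⁷ C·m.
The dipole potential is V = kp cosθ / r².
V = (8.99×10⁹)(7.434×10⁻⁷)·cos50° / (2.77)² = 559.9 V.

V ≈ 560 V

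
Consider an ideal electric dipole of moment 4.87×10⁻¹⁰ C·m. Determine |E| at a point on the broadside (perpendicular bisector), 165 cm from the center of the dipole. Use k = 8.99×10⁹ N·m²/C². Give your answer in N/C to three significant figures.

E ≈ 0.975 N/C

On the perpendicular bisector E = kp/r³ (half the axial value at the same distance).
E = (8.99×10⁹)(4.87×10⁻¹⁰) / (1.65)³ = 0.9746 N/C.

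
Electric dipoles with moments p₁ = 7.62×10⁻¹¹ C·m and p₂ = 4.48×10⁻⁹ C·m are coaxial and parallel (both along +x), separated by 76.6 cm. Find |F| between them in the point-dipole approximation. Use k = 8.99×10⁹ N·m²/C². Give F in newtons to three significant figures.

On-axis field of dipole 1 at distance r: E = 2kp₁/r³. Force on dipole 2 is F = p₂·dE/dr (gradient along axis).
dE/dr = −6kp₁/r⁴, so |F| = 6kp₁p₂/r⁴ (attractive for aligned moments).
F = 6(8.99×10⁹)(7.62×10⁻¹¹)(4.48×10⁻⁹)/(0.766)⁴ = 5.348×10⁻⁸ N.

F ≈ 5.35×10⁻⁸ N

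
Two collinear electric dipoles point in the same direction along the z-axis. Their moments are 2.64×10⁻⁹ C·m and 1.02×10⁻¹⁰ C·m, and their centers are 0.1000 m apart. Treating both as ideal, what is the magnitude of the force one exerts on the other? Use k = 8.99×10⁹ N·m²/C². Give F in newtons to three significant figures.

On-axis field of dipole 1 at distance r: E = 2kp₁/r³. Force on dipole 2 is F = p₂·dE/dr (gradient along axis).
dE/dr = −6kp₁/r⁴, so |F| = 6kp₁p₂/r⁴ (attractive for aligned moments).
F = 6(8.99×10⁹)(2.64×10⁻⁹)(1.02×10⁻¹⁰)/(0.100)⁴ = 1.452×10⁻⁴ N.

F ≈ 1.45×10⁻⁴ N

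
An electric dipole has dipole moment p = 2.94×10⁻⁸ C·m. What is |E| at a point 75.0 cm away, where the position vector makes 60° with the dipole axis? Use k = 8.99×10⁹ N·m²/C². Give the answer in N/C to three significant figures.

At angle θ the dipole field magnitude is E = (kp/r³)·√(1 + 3cos²θ).
kp/r³ = (8.99×10⁹)(2.94×10⁻⁸) / (0.750)³ = 626.5 N/C.
√(1 + 3cos²60°) = √(1 + 3·0.2500) = √1.7500 ≈ 1.3229.
E ≈ 626.5 × 1.323 = 828.8 N/C.

E ≈ 829 N/C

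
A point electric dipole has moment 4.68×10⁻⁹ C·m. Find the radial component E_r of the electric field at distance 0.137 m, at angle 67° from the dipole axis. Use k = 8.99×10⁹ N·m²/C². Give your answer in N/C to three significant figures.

For a dipole, E_r = (2kp cosθ)/r³.
kp/r³ = (8.99×10⁹)(4.68×10⁻⁹)/(0.137)³ = 1.636×10⁴ N/C.
E_r = 2·1.636×10⁴·cos67° = 1.279×10⁴ N/C.

E_r ≈ 1.28×10⁴ N/C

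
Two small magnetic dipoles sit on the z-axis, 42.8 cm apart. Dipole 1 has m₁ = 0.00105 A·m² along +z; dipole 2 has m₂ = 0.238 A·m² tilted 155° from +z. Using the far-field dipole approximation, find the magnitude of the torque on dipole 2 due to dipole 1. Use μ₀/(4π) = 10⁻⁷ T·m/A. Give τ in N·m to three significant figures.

τ ≈ 2.69×10⁻¹⁰ N·m

Dipole B is on the axis of dipole A, so B₁ there is axial: B₁ = (μ₀/4π)·2m₁/r³ along +z.
B₁ = 2(10⁻⁷)(0.00105)/(0.428)³ = 2.678×10⁻⁹ T.
τ = m₂ B₁ sinθ.
τ = (0.238)(2.678×10⁻⁹)·sin155° = 2.694×10⁻¹⁰ N·m.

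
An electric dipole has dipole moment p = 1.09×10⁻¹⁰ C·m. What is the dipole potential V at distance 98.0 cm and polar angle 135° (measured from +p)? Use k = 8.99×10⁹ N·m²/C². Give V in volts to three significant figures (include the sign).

The dipole potential is V = kp cosθ / r².
V = (8.99×10⁹)(1.09×10⁻¹⁰)·cos135° / (0.980)² = -0.7215 V.

V ≈ -0.721 V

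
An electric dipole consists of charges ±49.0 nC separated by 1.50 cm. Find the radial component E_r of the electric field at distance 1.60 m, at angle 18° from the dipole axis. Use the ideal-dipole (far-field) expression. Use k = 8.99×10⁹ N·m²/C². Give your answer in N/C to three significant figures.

E_r ≈ 3.07 N/C

Dipole moment p = qd = (4.90×10⁻⁸ C)(0.0150 m) = 7.35×10⁻¹⁰ C·m.
For a dipole, E_r = (2kp cosθ)/r³.
kp/r³ = (8.99×10⁹)(7.35×10⁻¹⁰)/(1.60)³ = 1.613 N/C.
E_r = 2·1.613·cos18° = 3.068 N/C.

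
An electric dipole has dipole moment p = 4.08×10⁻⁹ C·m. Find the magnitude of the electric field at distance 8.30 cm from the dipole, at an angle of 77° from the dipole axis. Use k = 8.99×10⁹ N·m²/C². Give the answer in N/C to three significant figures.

E ≈ 6.88×10⁴ N/C

At angle θ the dipole field magnitude is E = (kp/r³)·√(1 + 3cos²θ).
kp/r³ = (8.99×10⁹)(4.08×10⁻⁹) / (0.0830)³ = 6.415×10⁴ N/C.
√(1 + 3cos²77°) = √(1 + 3·0.0506) = √1.1518 ≈ 1.0732.
E ≈ 6.415×10⁴ × 1.073 = 6.885×10⁴ N/C.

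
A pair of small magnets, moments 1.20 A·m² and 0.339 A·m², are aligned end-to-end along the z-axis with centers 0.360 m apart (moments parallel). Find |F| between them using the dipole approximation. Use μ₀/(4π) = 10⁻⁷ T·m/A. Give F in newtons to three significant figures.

On-axis B of dipole 1: B = (μ₀/4π)·2m₁/r³. Force on dipole 2: F = m₂·dB/dr.
dB/dr = −(μ₀/4π)·6m₁/r⁴, so |F| = (μ₀/4π)·6m₁m₂/r⁴.
F = 6(10⁻⁷)(1.20)(0.339)/(0.360)⁴ = 1.453×10⁻⁵ N.

F ≈ 1.45×10⁻⁵ N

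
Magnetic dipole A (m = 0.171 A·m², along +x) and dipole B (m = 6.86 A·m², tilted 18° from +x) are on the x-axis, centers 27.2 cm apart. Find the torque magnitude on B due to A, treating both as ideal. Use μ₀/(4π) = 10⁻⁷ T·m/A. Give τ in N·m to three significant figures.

Dipole B is on the axis of dipole A, so B₁ there is axial: B₁ = (μ₀/4π)·2m₁/r³ along +x.
B₁ = 2(10⁻⁷)(0.171)/(0.272)³ = 1.699×10⁻⁶ T.
τ = m₂ B₁ sinθ.
τ = (6.86)(1.699×10⁻⁶)·sin18° = 3.603×10⁻⁶ N·m.

τ ≈ 3.60×10⁻⁶ N·m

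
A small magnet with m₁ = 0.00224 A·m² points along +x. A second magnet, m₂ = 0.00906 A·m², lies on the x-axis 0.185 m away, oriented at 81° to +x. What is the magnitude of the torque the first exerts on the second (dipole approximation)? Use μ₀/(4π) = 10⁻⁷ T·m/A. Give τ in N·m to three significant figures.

Dipole B is on the axis of dipole A, so B₁ there is axial: B₁ = (μ₀/4π)·2m₁/r³ along +x.
B₁ = 2(10⁻⁷)(0.00224)/(0.185)³ = 7.076×10⁻⁸ T.
τ = m₂ B₁ sinθ.
τ = (0.00906)(7.076×10⁻⁸)·sin81° = 6.332×10⁻¹⁰ N·m.

τ ≈ 6.33×10⁻¹⁰ N·m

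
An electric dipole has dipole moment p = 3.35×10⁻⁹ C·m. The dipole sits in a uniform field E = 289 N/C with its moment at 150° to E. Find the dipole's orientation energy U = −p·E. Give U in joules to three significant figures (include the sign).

U ≈ 8.38×10⁻⁷ J

U = −p·E = −pE cosθ.
U = −(3.35×10⁻⁹)(289)·cos150° = 8.384×10⁻⁷ J.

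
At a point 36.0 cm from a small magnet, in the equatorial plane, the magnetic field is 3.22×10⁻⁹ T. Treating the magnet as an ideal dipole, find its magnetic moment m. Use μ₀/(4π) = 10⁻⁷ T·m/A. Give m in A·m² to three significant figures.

In the equatorial plane B = (μ₀/4π)·m/r³, so m = Br³·4π/(μ₀).
m = (3.22×10⁻⁹)·(0.360)³ / (10⁻⁷) = 0.001502 A·m².

m ≈ 0.00150 A·m²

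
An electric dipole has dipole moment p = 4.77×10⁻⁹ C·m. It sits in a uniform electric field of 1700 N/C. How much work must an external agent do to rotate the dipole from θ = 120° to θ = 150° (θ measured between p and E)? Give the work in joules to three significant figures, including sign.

W ≈ 2.97×10⁻⁶ J

W_ext = ΔU = U(θ₂) − U(θ₁) = −pE cosθ₂ − (−pE cosθ₁) = pE(cosθ₁ − cosθ₂).
W = (4.77×10⁻⁹)(1700)·(cos120° − cos150°) = (8.109×10⁻⁶)·(+0.3660) = 2.968×10⁻⁶ J.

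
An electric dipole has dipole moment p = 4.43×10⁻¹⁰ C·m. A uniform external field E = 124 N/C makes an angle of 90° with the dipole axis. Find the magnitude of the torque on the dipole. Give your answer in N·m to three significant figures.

τ ≈ 5.49×10⁻⁸ N·m

Torque on an electric dipole: τ = pE sinθ.
τ = (4.43×10⁻¹⁰)(124)·sin90° = 5.493×10⁻⁸ N·m.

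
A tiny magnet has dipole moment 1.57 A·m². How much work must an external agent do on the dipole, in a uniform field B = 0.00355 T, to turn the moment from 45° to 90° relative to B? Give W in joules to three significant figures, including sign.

W ≈ 0.00394 J

W_ext = ΔU = −mB cosθ₂ + mB cosθ₁ = mB(cosθ₁ − cosθ₂).
W = (1.57)(0.00355)·(cos45° − cos90°) = (0.005574)·(+0.7071) = 0.003941 J.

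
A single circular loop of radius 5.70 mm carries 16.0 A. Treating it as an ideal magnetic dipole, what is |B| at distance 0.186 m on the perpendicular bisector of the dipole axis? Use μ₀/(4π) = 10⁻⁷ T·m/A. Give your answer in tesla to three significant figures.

B ≈ 2.54×10⁻⁸ T

Magnetic moment m = IA = Iπa² = (16.0)·π·(0.00570)² = 0.001633 A·m².
In the equatorial plane B = (μ₀/4π)·m/r³ (half the axial value).
B = (10⁻⁷)·(0.001633) / (0.186)³ = 2.538×10⁻⁸ T.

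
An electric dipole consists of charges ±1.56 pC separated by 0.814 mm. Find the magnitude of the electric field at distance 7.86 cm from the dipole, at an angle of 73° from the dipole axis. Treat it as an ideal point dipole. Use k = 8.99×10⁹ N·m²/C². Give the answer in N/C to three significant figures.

E ≈ 0.0264 N/C

Dipole moment p = qd = (1.56×10⁻¹² C)(8.14×10⁻⁴ m) = 1.27×10⁻¹⁵ C·m.
At angle θ the dipole field magnitude is E = (kp/r³)·√(1 + 3cos²θ).
kp/r³ = (8.99×10⁹)(1.27×10⁻¹⁵) / (0.0786)³ = 0.02351 N/C.
√(1 + 3cos²73°) = √(1 + 3·0.0855) = √1.2564 ≈ 1.1209.
E ≈ 0.02351 × 1.121 = 0.02636 N/C.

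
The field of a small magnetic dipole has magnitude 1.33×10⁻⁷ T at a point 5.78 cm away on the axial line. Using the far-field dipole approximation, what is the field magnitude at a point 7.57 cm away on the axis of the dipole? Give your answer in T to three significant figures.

B ≈ 5.92×10⁻⁸ T

Dipole fields scale as 1/r³ in the far field; the geometry is the same at both points.
B₂ = B₁ · (r₁/r₂)³ = 1.33×10⁻⁷ · (5.78/7.57)³.
(r₁/r₂)³ = (0.7635)³ = 0.4451.
B₂ ≈ 5.920×10⁻⁸ T.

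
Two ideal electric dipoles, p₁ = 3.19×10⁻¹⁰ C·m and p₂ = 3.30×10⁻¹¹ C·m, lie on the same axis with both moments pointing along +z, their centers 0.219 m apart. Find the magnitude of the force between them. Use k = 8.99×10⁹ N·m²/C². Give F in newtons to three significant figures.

On-axis field of dipole 1 at distance r: E = 2kp₁/r³. Force on dipole 2 is F = p₂·dE/dr (gradient along axis).
dE/dr = −6kp₁/r⁴, so |F| = 6kp₁p₂/r⁴ (attractive for aligned moments).
F = 6(8.99×10⁹)(3.19×10⁻¹⁰)(3.30×10⁻¹¹)/(0.219)⁴ = 2.469×10⁻⁷ N.

F ≈ 2.47×10⁻⁷ N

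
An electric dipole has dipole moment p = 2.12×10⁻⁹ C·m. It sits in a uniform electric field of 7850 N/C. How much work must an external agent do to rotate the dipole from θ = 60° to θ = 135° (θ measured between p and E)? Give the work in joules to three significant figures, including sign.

W ≈ 2.01×10⁻⁵ J

W_ext = ΔU = U(θ₂) − U(θ₁) = −pE cosθ₂ − (−pE cosθ₁) = pE(cosθ₁ − cosθ₂).
W = (2.12×10⁻⁹)(7850)·(cos60° − cos135°) = (1.664×10⁻⁵)·(+1.2071) = 2.009×10⁻⁵ J.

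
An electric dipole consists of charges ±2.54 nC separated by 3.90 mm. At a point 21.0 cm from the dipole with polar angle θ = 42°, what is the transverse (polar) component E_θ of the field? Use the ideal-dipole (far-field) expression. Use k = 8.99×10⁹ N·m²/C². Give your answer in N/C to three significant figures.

Dipole moment p = qd = (2.54×10⁻⁹ C)(0.00390 m) = 9.906×10⁻¹² C·m.
For a dipole, E_θ = (kp sinθ)/r³.
kp/r³ = (8.99×10⁹)(9.906×10⁻¹²)/(0.210)³ = 9.616 N/C.
E_θ = 9.616·sin42° = 6.434 N/C.

E_θ ≈ 6.43 N/C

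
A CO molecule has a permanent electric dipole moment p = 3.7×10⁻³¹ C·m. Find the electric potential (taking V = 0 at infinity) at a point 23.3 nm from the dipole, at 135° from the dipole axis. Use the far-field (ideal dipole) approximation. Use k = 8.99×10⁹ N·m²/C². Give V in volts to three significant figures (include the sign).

The dipole potential is V = kp cosθ / r².
V = (8.99×10⁹)(3.70×10⁻³¹)·cos135° / (2.33×10⁻⁸)² = -4.332×10⁻⁶ V.

V ≈ -4.33×10⁻⁶ V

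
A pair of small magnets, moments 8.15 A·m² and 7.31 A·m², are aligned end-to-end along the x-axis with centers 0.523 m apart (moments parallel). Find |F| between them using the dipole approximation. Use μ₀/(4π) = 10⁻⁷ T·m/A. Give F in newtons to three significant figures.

F ≈ 4.78×10⁻⁴ N

On-axis B of dipole 1: B = (μ₀/4π)·2m₁/r³. Force on dipole 2: F = m₂·dB/dr.
dB/dr = −(μ₀/4π)·6m₁/r⁴, so |F| = (μ₀/4π)·6m₁m₂/r⁴.
F = 6(10⁻⁷)(8.15)(7.31)/(0.523)⁴ = 4.778×10⁻⁴ N.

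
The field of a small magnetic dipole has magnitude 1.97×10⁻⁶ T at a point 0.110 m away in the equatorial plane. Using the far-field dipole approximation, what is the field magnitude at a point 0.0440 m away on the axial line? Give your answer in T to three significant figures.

B ≈ 6.16×10⁻⁵ T

Dipole fields scale as 1/r³ in the far field.
The axial field is twice the equatorial field at the same r, so the geometry factor is 2/1.
B₂ = B₁ · (2/1) · (r₁/r₂)³ = 1.97×10⁻⁶ · 2 · (0.110/0.0440)³.
(r₁/r₂)³ = (2.5)³ = 15.62.
B₂ ≈ 6.156×10⁻⁵ T.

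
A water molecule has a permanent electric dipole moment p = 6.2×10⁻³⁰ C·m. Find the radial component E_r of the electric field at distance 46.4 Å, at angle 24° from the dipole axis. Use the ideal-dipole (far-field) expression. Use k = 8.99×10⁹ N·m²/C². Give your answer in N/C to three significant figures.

For a dipole, E_r = (2kp cosθ)/r³.
kp/r³ = (8.99×10⁹)(6.20×10⁻³⁰)/(4.64×10⁻⁹)³ = 5.580×10⁵ N/C.
E_r = 2·5.580×10⁵·cos24° = 1.019×10⁶ N/C.

E_r ≈ 1.02×10⁶ N/C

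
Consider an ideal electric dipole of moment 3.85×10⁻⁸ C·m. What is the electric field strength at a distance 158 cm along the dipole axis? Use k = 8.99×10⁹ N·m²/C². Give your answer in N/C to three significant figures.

On the dipole axis E = 2kp/r³.
E = 2·(8.99×10⁹)(3.85×10⁻⁸) / (1.58)³ = 175.5 N/C.

E ≈ 176 N/C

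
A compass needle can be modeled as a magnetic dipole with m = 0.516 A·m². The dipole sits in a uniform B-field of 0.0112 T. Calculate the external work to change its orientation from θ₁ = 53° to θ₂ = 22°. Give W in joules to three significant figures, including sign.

W_ext = ΔU = −mB cosθ₂ + mB cosθ₁ = mB(cosθ₁ − cosθ₂).
W = (0.516)(0.0112)·(cos53° − cos22°) = (0.005779)·(-0.3254) = -0.001880 J.

W ≈ -0.00188 J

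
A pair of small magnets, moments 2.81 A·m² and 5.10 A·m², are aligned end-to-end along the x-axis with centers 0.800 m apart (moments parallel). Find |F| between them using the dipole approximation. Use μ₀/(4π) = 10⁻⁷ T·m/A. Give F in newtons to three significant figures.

On-axis B of dipole 1: B = (μ₀/4π)·2m₁/r³. Force on dipole 2: F = m₂·dB/dr.
dB/dr = −(μ₀/4π)·6m₁/r⁴, so |F| = (μ₀/4π)·6m₁m₂/r⁴.
F = 6(10⁻⁷)(2.81)(5.10)/(0.800)⁴ = 2.099×10⁻⁵ N.

F ≈ 2.10×10⁻⁵ N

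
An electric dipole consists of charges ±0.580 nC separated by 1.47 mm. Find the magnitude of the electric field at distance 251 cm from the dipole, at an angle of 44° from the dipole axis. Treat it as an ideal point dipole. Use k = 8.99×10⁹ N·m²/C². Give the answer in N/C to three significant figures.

Dipole moment p = qd = (5.80×10⁻¹⁰ C)(0.00147 m) = 8.526×10⁻¹³ C·m.
At angle θ the dipole field magnitude is E = (kp/r³)·√(1 + 3cos²θ).
kp/r³ = (8.99×10⁹)(8.526×10⁻¹³) / (2.51)³ = 4.847×10⁻⁴ N/C.
√(1 + 3cos²44°) = √(1 + 3·0.5174) = √2.5523 ≈ 1.5976.
E ≈ 4.847×10⁻⁴ × 1.598 = 7.744×10⁻⁴ N/C.

E ≈ 7.74×10⁻⁴ N/C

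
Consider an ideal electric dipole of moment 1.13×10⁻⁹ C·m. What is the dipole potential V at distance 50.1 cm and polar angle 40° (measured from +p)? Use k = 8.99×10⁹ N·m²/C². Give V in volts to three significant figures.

V ≈ 31.0 V

The dipole potential is V = kp cosθ / r².
V = (8.99×10⁹)(1.13×10⁻⁹)·cos40° / (0.501)² = 31.00 V.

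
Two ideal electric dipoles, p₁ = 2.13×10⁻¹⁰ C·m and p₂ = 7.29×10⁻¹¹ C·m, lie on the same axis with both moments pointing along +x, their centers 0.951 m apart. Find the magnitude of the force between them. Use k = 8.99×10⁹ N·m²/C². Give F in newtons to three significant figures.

F ≈ 1.02×10⁻⁹ N

On-axis field of dipole 1 at distance r: E = 2kp₁/r³. Force on dipole 2 is F = p₂·dE/dr (gradient along axis).
dE/dr = −6kp₁/r⁴, so |F| = 6kp₁p₂/r⁴ (attractive for aligned moments).
F = 6(8.99×10⁹)(2.13×10⁻¹⁰)(7.29×10⁻¹¹)/(0.951)⁴ = 1.024×10⁻⁹ N.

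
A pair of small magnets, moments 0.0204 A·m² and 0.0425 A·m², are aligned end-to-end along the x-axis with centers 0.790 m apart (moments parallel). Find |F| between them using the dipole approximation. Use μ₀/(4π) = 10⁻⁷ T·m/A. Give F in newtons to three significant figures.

F ≈ 1.34×10⁻⁹ N

On-axis B of dipole 1: B = (μ₀/4π)·2m₁/r³. Force on dipole 2: F = m₂·dB/dr.
dB/dr = −(μ₀/4π)·6m₁/r⁴, so |F| = (μ₀/4π)·6m₁m₂/r⁴.
F = 6(10⁻⁷)(0.0204)(0.0425)/(0.790)⁴ = 1.336×10⁻⁹ N.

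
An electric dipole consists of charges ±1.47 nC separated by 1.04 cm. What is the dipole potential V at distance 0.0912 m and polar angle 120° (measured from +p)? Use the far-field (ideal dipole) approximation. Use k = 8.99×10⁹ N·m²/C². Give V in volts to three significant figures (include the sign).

V ≈ -8.26 V

Dipole moment p = qd = (1.47×10⁻⁹ C)(0.0104 m) = 1.529×10⁻¹¹ C·m.
The dipole potential is V = kp cosθ / r².
V = (8.99×10⁹)(1.529×10⁻¹¹)·cos120° / (0.0912)² = -8.263 V.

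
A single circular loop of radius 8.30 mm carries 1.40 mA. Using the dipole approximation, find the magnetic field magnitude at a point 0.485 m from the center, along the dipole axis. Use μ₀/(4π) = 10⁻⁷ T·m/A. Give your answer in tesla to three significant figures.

Magnetic moment m = IA = Iπa² = (0.00140)·π·(0.00830)² = 3.03×10⁻⁷ A·m².
On axis B = (μ₀/4π)·2m/r³.
B = 2·(10⁻⁷)·(3.03×10⁻⁷) / (0.485)³ = 5.312×10⁻¹³ T.

B ≈ 5.31×10⁻¹³ T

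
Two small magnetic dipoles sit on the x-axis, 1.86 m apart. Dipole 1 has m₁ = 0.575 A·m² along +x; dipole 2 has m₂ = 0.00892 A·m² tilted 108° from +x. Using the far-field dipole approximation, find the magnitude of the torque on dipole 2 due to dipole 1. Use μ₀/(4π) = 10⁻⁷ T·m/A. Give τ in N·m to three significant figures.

τ ≈ 1.52×10⁻¹⁰ N·m

Dipole B is on the axis of dipole A, so B₁ there is axial: B₁ = (μ₀/4π)·2m₁/r³ along +x.
B₁ = 2(10⁻⁷)(0.575)/(1.86)³ = 1.787×10⁻⁸ T.
τ = m₂ B₁ sinθ.
τ = (0.00892)(1.787×10⁻⁸)·sin108° = 1.516×10⁻¹⁰ N·m.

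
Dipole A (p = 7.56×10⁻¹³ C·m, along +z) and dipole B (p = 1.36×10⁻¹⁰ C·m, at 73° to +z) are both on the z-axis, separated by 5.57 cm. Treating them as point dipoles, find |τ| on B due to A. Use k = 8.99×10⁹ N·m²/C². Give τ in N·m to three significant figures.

The second dipole sits on the axis of the first, so the field there is axial: E₁ = 2kp₁/r³ along +z.
E₁ = 2(8.99×10⁹)(7.56×10⁻¹³)/(0.0557)³ = 78.66 N/C.
Torque on the second dipole: τ = p₂ E₁ sinθ.
τ = (1.36×10⁻¹⁰)(78.66)·sin73° = 1.023×10⁻⁸ N·m.

τ ≈ 1.02×10⁻⁸ N·m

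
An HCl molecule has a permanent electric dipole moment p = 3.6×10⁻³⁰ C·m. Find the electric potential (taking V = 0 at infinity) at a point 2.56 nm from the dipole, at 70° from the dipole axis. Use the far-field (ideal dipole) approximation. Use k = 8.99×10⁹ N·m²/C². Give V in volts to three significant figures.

The dipole potential is V = kp cosθ / r².
V = (8.99×10⁹)(3.60×10⁻³⁰)·cos70° / (2.56×10⁻⁹)² = 0.001689 V.

V ≈ 0.00169 V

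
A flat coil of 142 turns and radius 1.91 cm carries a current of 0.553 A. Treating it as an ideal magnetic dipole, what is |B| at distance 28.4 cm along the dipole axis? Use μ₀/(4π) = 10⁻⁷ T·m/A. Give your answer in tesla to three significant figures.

B ≈ 7.86×10⁻⁷ T

m = NIA = NIπa² = 142·(0.553)·π·(0.0191)² = 0.0900 A·m².
On axis B = (μ₀/4π)·2m/r³.
B = 2·(10⁻⁷)·(0.0900) / (0.284)³ = 7.858×10⁻⁷ T.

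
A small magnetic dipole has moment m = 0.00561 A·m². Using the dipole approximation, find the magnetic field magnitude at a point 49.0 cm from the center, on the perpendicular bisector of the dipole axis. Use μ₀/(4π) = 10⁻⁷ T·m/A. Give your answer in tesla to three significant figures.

B ≈ 4.77×10⁻⁹ T

In the equatorial plane B = (μ₀/4π)·m/r³ (half the axial value).
B = (10⁻⁷)·(0.00561) / (0.490)³ = 4.768×10⁻⁹ T.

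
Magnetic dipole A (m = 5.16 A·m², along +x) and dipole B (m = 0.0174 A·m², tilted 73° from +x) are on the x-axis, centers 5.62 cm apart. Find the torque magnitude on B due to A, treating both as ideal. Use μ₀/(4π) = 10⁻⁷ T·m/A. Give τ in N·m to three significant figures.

τ ≈ 9.67×10⁻⁵ N·m

Dipole B is on the axis of dipole A, so B₁ there is axial: B₁ = (μ₀/4π)·2m₁/r³ along +x.
B₁ = 2(10⁻⁷)(5.16)/(0.0562)³ = 0.005814 T.
τ = m₂ B₁ sinθ.
τ = (0.0174)(0.005814)·sin73° = 9.674×10⁻⁵ N·m.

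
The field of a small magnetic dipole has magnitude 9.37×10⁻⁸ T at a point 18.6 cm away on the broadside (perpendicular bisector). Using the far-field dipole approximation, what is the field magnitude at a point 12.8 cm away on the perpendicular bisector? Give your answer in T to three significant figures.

Dipole fields scale as 1/r³ in the far field; the geometry is the same at both points.
B₂ = B₁ · (r₁/r₂)³ = 9.37×10⁻⁸ · (18.6/12.8)³.
(r₁/r₂)³ = (1.453)³ = 3.068.
B₂ ≈ 2.875×10⁻⁷ T.

B ≈ 2.88×10⁻⁷ T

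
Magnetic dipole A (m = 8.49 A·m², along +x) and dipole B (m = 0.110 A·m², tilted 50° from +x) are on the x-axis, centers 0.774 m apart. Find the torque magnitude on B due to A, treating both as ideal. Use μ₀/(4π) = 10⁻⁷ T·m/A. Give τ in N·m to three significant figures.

τ ≈ 3.09×10⁻⁷ N·m

Dipole B is on the axis of dipole A, so B₁ there is axial: B₁ = (μ₀/4π)·2m₁/r³ along +x.
B₁ = 2(10⁻⁷)(8.49)/(0.774)³ = 3.662×10⁻⁶ T.
τ = m₂ B₁ sinθ.
τ = (0.110)(3.662×10⁻⁶)·sin50° = 3.086×10⁻⁷ N·m.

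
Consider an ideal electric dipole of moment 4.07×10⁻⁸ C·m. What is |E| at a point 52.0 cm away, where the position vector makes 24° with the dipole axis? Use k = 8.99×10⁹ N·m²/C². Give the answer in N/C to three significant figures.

E ≈ 4870 N/C

At angle θ the dipole field magnitude is E = (kp/r³)·√(1 + 3cos²θ).
kp/r³ = (8.99×10⁹)(4.07×10⁻⁸) / (0.520)³ = 2602 N/C.
√(1 + 3cos²24°) = √(1 + 3·0.8346) = √3.5037 ≈ 1.8718.
E ≈ 2602 × 1.872 = 4871 N/C.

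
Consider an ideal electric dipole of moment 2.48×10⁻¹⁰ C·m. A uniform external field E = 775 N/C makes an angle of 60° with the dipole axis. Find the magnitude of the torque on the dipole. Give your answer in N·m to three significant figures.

Torque on an electric dipole: τ = pE sinθ.
τ = (2.48×10⁻¹⁰)(775)·sin60° = 1.665×10⁻⁷ N·m.

τ ≈ 1.66×10⁻⁷ N·m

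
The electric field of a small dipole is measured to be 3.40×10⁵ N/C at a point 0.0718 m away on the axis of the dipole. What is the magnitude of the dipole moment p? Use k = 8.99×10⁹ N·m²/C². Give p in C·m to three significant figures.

p ≈ 7.00×10⁻⁹ C·m

On axis E = 2kp/r³, so p = Er³/(2k).
p = (3.40×10⁵)·(0.0718)³ / (2·8.99×10⁹) = 6.999×10⁻⁹ C·m.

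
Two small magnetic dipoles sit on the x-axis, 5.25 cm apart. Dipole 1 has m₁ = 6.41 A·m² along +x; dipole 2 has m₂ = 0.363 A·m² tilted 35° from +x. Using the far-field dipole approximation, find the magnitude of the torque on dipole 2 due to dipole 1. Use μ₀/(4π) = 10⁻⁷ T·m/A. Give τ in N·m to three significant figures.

Dipole B is on the axis of dipole A, so B₁ there is axial: B₁ = (μ₀/4π)·2m₁/r³ along +x.
B₁ = 2(10⁻⁷)(6.41)/(0.0525)³ = 0.008860 T.
τ = m₂ B₁ sinθ.
τ = (0.363)(0.008860)·sin35° = 0.001845 N·m.

τ ≈ 0.00184 N·m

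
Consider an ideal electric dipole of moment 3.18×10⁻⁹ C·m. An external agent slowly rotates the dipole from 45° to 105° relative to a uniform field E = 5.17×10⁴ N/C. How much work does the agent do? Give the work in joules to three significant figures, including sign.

W_ext = ΔU = U(θ₂) − U(θ₁) = −pE cosθ₂ − (−pE cosθ₁) = pE(cosθ₁ − cosθ₂).
W = (3.18×10⁻⁹)(5.17×10⁴)·(cos45° − cos105°) = (1.644×10⁻⁴)·(+0.9659) = 1.588×10⁻⁴ J.

W ≈ 1.59×10⁻⁴ J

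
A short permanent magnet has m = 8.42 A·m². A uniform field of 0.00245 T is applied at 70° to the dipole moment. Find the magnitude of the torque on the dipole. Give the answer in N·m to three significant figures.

τ ≈ 0.0194 N·m

Torque on a magnetic dipole: τ = mB sinθ.
τ = (8.42)(0.00245)·sin70° = 0.01938 N·m.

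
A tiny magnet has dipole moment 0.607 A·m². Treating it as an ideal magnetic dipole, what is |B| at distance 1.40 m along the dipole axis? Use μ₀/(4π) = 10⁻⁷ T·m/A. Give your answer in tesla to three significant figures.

On axis B = (μ₀/4π)·2m/r³.
B = 2·(10⁻⁷)·(0.607) / (1.40)³ = 4.424×10⁻⁸ T.

B ≈ 4.42×10⁻⁸ T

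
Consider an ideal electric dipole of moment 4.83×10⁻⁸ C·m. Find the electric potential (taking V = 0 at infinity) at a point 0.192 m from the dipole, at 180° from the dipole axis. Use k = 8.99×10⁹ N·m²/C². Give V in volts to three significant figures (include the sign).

The dipole potential is V = kp cosθ / r².
V = (8.99×10⁹)(4.83×10⁻⁸)·cos180° / (0.192)² = -1.178×10⁴ V.

V ≈ -1.18×10⁴ V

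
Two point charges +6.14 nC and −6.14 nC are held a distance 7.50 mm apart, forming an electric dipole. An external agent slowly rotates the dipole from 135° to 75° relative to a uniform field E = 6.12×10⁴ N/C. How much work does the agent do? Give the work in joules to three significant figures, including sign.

Dipole moment p = qd = (6.14×10⁻⁹ C)(0.00750 m) = 4.605×10⁻¹¹ C·m.
W_ext = ΔU = U(θ₂) − U(θ₁) = −pE cosθ₂ − (−pE cosθ₁) = pE(cosθ₁ − cosθ₂).
W = (4.605×10⁻¹¹)(6.12×10⁴)·(cos135° − cos75°) = (2.818×10⁻⁶)·(-0.9659) = -2.722×10⁻⁶ J.

W ≈ -2.72×10⁻⁶ J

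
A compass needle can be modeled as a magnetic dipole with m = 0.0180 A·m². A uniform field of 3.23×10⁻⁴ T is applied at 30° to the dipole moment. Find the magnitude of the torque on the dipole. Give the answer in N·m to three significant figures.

τ ≈ 2.91×10⁻⁶ N·m

Torque on a magnetic dipole: τ = mB sinθ.
τ = (0.0180)(3.23×10⁻⁴)·sin30° = 2.907×10⁻⁶ N·m.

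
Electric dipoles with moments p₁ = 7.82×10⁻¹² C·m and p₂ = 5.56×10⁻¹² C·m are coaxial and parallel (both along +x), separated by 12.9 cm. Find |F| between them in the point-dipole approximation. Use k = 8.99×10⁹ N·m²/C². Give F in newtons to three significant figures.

F ≈ 8.47×10⁻⁹ N

On-axis field of dipole 1 at distance r: E = 2kp₁/r³. Force on dipole 2 is F = p₂·dE/dr (gradient along axis).
dE/dr = −6kp₁/r⁴, so |F| = 6kp₁p₂/r⁴ (attractive for aligned moments).
F = 6(8.99×10⁹)(7.82×10⁻¹²)(5.56×10⁻¹²)/(0.129)⁴ = 8.469×10⁻⁹ N.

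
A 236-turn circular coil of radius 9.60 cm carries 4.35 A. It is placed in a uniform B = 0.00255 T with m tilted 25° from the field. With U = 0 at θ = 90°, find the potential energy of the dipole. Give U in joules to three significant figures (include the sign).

U ≈ -0.0687 J

m = NIA = NIπa² = 236·(4.35)·π·(0.0960)² = 29.72 A·m².
U = −m·B = −mB cosθ.
U = −(29.72)(0.00255)·cos25° = -0.06869 J.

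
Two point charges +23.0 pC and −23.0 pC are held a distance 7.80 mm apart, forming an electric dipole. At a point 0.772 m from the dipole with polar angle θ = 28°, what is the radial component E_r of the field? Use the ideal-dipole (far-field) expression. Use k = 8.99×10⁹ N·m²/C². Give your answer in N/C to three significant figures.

E_r ≈ 0.00619 N/C

Dipole moment p = qd = (2.30×10⁻¹¹ C)(0.00780 m) = 1.794×10⁻¹³ C·m.
For a dipole, E_r = (2kp cosθ)/r³.
kp/r³ = (8.99×10⁹)(1.794×10⁻¹³)/(0.772)³ = 0.003505 N/C.
E_r = 2·0.003505·cos28° = 0.006190 N/C.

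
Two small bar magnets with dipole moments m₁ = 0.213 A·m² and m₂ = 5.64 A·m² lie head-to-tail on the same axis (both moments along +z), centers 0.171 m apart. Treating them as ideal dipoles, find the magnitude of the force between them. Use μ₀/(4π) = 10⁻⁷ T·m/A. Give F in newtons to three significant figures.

On-axis B of dipole 1: B = (μ₀/4π)·2m₁/r³. Force on dipole 2: F = m₂·dB/dr.
dB/dr = −(μ₀/4π)·6m₁/r⁴, so |F| = (μ₀/4π)·6m₁m₂/r⁴.
F = 6(10⁻⁷)(0.213)(5.64)/(0.171)⁴ = 8.430×10⁻⁴ N.

F ≈ 8.43×10⁻⁴ N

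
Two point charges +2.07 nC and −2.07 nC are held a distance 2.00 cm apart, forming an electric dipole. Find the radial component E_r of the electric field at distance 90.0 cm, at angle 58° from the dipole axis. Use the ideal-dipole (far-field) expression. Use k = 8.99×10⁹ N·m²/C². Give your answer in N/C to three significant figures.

Dipole moment p = qd = (2.07×10⁻⁹ C)(0.0200 m) = 4.14×10⁻¹¹ C·m.
For a dipole, E_r = (2kp cosθ)/r³.
kp/r³ = (8.99×10⁹)(4.14×10⁻¹¹)/(0.900)³ = 0.5105 N/C.
E_r = 2·0.5105·cos58° = 0.5411 N/C.

E_r ≈ 0.541 N/C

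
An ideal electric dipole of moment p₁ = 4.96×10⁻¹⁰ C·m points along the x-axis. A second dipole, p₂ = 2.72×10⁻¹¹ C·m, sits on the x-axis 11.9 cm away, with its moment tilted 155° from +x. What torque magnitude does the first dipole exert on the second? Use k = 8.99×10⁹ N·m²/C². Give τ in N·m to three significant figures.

τ ≈ 6.08×10⁻⁸ N·m

The second dipole sits on the axis of the first, so the field there is axial: E₁ = 2kp₁/r³ along +x.
E₁ = 2(8.99×10⁹)(4.96×10⁻¹⁰)/(0.119)³ = 5292 N/C.
Torque on the second dipole: τ = p₂ E₁ sinθ.
τ = (2.72×10⁻¹¹)(5292)·sin155° = 6.083×10⁻⁸ N·m.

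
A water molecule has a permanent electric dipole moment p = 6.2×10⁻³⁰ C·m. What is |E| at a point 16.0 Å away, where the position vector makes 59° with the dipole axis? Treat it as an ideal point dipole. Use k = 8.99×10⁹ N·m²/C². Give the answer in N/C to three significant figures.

E ≈ 1.82×10⁷ N/C

At angle θ the dipole field magnitude is E = (kp/r³)·√(1 + 3cos²θ).
kp/r³ = (8.99×10⁹)(6.20×10⁻³⁰) / (1.60×10⁻⁹)³ = 1.361×10⁷ N/C.
√(1 + 3cos²59°) = √(1 + 3·0.2653) = √1.7958 ≈ 1.3401.
E ≈ 1.361×10⁷ × 1.340 = 1.824×10⁷ N/C.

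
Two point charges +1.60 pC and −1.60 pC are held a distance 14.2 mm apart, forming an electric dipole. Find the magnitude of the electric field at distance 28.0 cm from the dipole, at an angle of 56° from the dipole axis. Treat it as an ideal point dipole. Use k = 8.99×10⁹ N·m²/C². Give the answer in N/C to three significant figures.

E ≈ 0.0130 N/C

Dipole moment p = qd = (1.60×10⁻¹² C)(0.0142 m) = 2.272×10⁻¹⁴ C·m.
At angle θ the dipole field magnitude is E = (kp/r³)·√(1 + 3cos²θ).
kp/r³ = (8.99×10⁹)(2.272×10⁻¹⁴) / (0.280)³ = 0.009305 N/C.
√(1 + 3cos²56°) = √(1 + 3·0.3127) = √1.9381 ≈ 1.3922.
E ≈ 0.009305 × 1.392 = 0.01295 N/C.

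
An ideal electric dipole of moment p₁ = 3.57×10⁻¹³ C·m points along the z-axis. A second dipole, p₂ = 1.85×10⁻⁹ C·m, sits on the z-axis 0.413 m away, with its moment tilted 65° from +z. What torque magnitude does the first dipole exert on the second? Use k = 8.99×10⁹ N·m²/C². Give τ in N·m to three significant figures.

The second dipole sits on the axis of the first, so the field there is axial: E₁ = 2kp₁/r³ along +z.
E₁ = 2(8.99×10⁹)(3.57×10⁻¹³)/(0.413)³ = 0.09112 N/C.
Torque on the second dipole: τ = p₂ E₁ sinθ.
τ = (1.85×10⁻⁹)(0.09112)·sin65° = 1.528×10⁻¹⁰ N·m.

τ ≈ 1.53×10⁻¹⁰ N·m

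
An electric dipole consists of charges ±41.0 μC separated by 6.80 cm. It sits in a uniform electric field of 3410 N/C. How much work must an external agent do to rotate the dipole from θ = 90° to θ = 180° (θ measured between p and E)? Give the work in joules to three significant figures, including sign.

W ≈ 0.00951 J

Dipole moment p = qd = (4.10×10⁻⁵ C)(0.0680 m) = 2.788×10⁻⁶ C·m.
W_ext = ΔU = U(θ₂) − U(θ₁) = −pE cosθ₂ − (−pE cosθ₁) = pE(cosθ₁ − cosθ₂).
W = (2.788×10⁻⁶)(3410)·(cos90° − cos180°) = (0.009507)·(+1.0000) = 0.009507 J.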